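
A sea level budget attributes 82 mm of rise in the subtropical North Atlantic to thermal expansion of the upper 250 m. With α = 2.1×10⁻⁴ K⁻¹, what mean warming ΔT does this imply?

ΔT = Δh/(αH) = 0.082 / (2.1×10⁻⁴ × 250) ≈ 1.562 K

ΔT ≈ 1.56 K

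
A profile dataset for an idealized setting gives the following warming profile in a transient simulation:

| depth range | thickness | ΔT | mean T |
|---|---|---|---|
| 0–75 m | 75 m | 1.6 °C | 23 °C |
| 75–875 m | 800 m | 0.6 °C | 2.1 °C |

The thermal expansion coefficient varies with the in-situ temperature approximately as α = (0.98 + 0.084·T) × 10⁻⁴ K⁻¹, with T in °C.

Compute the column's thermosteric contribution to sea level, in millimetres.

Δh = 90.5 mm

Layer 1: α = (0.98 + 0.084×23)×10⁻⁴ = 2.912×10⁻⁴ K⁻¹
Layer 2: α = (0.98 + 0.084×2.1)×10⁻⁴ = 1.1564×10⁻⁴ K⁻¹
0–75 m: 75 × 2.912×10⁻⁴ × 1.6 = 0.034944 m
75–875 m: 800 × 0.6 × 1.1564×10⁻⁴ = 0.0555072 m
Δh = 0.034944 + 0.0555072 = 0.0904512 m ≈ 90.5 mm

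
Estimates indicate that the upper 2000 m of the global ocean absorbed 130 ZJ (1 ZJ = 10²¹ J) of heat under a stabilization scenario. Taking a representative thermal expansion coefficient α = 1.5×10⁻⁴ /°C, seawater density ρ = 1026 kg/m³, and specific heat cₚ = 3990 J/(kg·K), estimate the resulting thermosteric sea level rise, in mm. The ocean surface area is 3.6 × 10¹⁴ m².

Per unit area: Q = 130×10²¹ / (3.6×10¹⁴) ≈ 3.611×10⁸ J/m²
Δh = αQ/(ρcₚ) = 1.5×10⁻⁴ × 3.611×10⁸ / (1026 × 3990) ≈ 0.013231 m

Δh ≈ 13.2 mm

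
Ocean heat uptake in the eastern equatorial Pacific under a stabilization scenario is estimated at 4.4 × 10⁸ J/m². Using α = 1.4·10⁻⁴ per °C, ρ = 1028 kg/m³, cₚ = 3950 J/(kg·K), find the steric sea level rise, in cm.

Δh = αQ/(ρcₚ) = 1.4×10⁻⁴ × 4.4×10⁸ / (1028 × 3950) ≈ 0.01517 m

Δh ≈ 1.52 cm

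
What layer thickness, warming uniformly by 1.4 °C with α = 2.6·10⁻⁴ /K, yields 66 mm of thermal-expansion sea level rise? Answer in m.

181 m

H = Δh/(αΔT) = 0.066 / (2.6×10⁻⁴ × 1.4) ≈ 181.3 m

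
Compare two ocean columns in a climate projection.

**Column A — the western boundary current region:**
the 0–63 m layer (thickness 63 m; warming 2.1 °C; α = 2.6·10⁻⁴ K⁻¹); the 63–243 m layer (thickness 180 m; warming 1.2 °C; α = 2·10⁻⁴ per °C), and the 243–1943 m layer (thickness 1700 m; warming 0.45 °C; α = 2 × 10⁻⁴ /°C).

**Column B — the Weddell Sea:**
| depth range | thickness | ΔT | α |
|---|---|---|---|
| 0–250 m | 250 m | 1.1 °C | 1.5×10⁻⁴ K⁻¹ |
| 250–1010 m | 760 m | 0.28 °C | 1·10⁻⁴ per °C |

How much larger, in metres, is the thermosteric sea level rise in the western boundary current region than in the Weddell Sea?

Δh_A − Δh_B ≈ 0.17 m

A 0–63 m: 2.6×10⁻⁴ × 2.1 × 63 = 0.034398 m
A 63–243 m: 1.2 × 2×10⁻⁴ × 180 = 0.04320 m
A 2×10⁻⁴ × 1700 × 0.45 = 0.15300 m
A total: 0.230598 m
B 0–250 m: 1.5×10⁻⁴ × 1.1 × 250 = 0.04125 m
B Layer 2: 0.28 × 760 × 1×10⁻⁴ = 0.02128 m
B total: 0.06253 m
Difference: 0.230598 − 0.06253 = 0.168068 m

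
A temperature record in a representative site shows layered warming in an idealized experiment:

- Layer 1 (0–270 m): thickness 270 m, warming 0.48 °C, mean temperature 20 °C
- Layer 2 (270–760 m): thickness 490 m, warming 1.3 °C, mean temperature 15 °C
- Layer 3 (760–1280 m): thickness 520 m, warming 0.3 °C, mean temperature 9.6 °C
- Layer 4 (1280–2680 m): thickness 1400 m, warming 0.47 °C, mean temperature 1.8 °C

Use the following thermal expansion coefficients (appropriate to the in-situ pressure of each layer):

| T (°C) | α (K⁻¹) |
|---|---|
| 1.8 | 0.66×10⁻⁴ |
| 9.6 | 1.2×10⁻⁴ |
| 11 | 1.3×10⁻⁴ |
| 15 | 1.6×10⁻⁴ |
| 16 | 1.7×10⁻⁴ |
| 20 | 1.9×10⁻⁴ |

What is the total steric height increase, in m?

Layer 1 at 20 °C → α = 1.9×10⁻⁴ K⁻¹
Layer 2 at 15 °C → α = 1.6×10⁻⁴ K⁻¹
Layer 3 at 9.6 °C → α = 1.2×10⁻⁴ K⁻¹
Layer 4 at 1.8 °C → α = 0.66×10⁻⁴ K⁻¹
270 × 0.48 × 1.9×10⁻⁴ = 0.024624 m
270–760 m: 490 × 1.3 × 1.6×10⁻⁴ = 0.10192 m
0.3 × 520 × 1.2×10⁻⁴ = 0.01872 m
1280–2680 m: 0.66×10⁻⁴ × 1400 × 0.47 = 0.043428 m
Δh = 0.024624 + 0.10192 + 0.01872 + 0.043428 = 0.188692 m ≈ 0.19 m

0.19 m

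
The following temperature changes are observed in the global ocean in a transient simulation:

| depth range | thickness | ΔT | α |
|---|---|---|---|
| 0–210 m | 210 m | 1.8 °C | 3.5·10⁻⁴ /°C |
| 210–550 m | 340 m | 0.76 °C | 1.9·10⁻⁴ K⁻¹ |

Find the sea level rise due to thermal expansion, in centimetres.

18.1 cm of thermosteric rise

Layer 1: 210 × 3.5×10⁻⁴ × 1.8 = 0.13230 m
210–550 m: 340 × 1.9×10⁻⁴ × 0.76 = 0.049096 m
Δh = 0.13230 + 0.049096 = 0.181396 m ≈ 18.1 cm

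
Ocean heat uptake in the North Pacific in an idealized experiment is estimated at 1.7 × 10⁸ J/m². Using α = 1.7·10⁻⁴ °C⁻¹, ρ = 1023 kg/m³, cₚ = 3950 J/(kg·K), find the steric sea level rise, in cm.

0.72 cm

Δh = αQ/(ρcₚ) = 1.7×10⁻⁴ × 1.7×10⁸ / (1023 × 3950) ≈ 0.007152 m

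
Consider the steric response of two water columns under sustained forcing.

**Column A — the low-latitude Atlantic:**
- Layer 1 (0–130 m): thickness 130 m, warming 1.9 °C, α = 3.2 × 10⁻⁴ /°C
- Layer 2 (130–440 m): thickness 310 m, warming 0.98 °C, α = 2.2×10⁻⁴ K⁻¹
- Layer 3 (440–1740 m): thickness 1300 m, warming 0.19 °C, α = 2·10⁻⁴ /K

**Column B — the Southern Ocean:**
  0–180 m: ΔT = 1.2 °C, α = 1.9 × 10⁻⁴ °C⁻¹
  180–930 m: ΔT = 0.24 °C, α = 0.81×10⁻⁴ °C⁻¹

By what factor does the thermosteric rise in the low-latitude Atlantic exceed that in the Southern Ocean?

a factor of 3.5

A 0–130 m: 1.9 × 3.2×10⁻⁴ × 130 = 0.07904 m
A 130–440 m: 310 × 2.2×10⁻⁴ × 0.98 = 0.066836 m
A 0.19 × 1300 × 2×10⁻⁴ = 0.04940 m
A total: 0.195276 m
B 0–180 m: 1.2 × 180 × 1.9×10⁻⁴ = 0.04104 m
B 0.81×10⁻⁴ × 750 × 0.24 = 0.01458 m
B total: 0.05562 m
Ratio: 0.195276 / 0.05562 ≈ 3.511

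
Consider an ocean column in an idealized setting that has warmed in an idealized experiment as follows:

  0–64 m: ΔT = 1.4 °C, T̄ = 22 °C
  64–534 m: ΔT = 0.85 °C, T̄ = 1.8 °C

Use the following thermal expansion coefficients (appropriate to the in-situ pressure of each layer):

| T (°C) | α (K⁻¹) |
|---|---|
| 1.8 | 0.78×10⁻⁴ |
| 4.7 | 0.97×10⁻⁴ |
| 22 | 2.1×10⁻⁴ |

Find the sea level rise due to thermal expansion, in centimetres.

5.00 cm

Layer 1 at 22 °C → α = 2.1×10⁻⁴ K⁻¹
Layer 2 at 1.8 °C → α = 0.78×10⁻⁴ K⁻¹
Layer 1: 1.4 × 2.1×10⁻⁴ × 64 = 0.018816 m
64–534 m: 470 × 0.85 × 0.78×10⁻⁴ = 0.031161 m
Δh = 0.018816 + 0.031161 = 0.049977 m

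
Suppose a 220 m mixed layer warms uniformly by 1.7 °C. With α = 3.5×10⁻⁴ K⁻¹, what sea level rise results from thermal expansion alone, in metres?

Δh = αΔT·H = 3.5×10⁻⁴ × 1.7 × 220 = 0.13090 m

Δh = 0.131 m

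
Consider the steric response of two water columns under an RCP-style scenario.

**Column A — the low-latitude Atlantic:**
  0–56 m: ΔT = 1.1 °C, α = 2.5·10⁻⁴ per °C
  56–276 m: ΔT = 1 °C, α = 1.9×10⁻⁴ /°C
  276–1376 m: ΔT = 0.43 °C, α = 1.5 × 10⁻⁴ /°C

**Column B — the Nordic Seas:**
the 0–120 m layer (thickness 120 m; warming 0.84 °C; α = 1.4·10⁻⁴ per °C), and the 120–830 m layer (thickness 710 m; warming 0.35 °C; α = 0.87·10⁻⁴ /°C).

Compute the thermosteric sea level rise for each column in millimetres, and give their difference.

Δh_A ≈ 130 mm, Δh_B ≈ 36 mm; difference ≈ 92 mm

A 1.1 × 2.5×10⁻⁴ × 56 = 0.01540 m
A 1.9×10⁻⁴ × 1 × 220 = 0.04180 m
A 276–1376 m: 1.5×10⁻⁴ × 0.43 × 1100 = 0.07095 m
A total: 0.12815 m
B 0–120 m: 120 × 1.4×10⁻⁴ × 0.84 = 0.014112 m
B 120–830 m: 710 × 0.35 × 0.87×10⁻⁴ = 0.0216195 m
B total: 0.0357315 m
Difference: 0.12815 − 0.0357315 = 0.0924185 m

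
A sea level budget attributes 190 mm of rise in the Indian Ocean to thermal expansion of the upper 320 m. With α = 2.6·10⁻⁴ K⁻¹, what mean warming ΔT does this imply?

ΔT ≈ 2.3 °C

ΔT = Δh/(αH) = 0.19 / (2.6×10⁻⁴ × 320) ≈ 2.284 °C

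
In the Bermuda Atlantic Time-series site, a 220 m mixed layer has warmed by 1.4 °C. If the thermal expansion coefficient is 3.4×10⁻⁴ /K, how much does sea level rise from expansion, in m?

0.105 m

Δh = αΔT·H = 3.4×10⁻⁴ × 1.4 × 220 = 0.10472 m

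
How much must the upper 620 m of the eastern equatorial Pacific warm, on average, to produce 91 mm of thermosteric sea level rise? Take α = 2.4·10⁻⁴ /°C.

ΔT ≈ 0.612 K

ΔT = Δh/(αH) = 0.091 / (2.4×10⁻⁴ × 620) ≈ 0.6116 K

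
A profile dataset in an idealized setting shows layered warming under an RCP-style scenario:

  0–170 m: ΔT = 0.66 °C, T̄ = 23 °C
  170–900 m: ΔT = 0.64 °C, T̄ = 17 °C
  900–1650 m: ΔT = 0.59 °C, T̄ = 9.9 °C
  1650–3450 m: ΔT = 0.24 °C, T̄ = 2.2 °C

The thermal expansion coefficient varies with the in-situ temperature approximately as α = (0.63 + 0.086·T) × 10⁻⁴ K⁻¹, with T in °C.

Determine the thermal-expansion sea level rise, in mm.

Layer 1: α = (0.63 + 0.086×23)×10⁻⁴ = 2.608×10⁻⁴ K⁻¹
Layer 2: α = (0.63 + 0.086×17)×10⁻⁴ = 2.092×10⁻⁴ K⁻¹
Layer 3: α = (0.63 + 0.086×9.9)×10⁻⁴ = 1.4814×10⁻⁴ K⁻¹
Layer 4: α = (0.63 + 0.086×2.2)×10⁻⁴ = 0.8192×10⁻⁴ K⁻¹
2.608×10⁻⁴ × 170 × 0.66 = 0.02926176 m
730 × 2.092×10⁻⁴ × 0.64 = 0.09773824 m
900–1650 m: 1.4814×10⁻⁴ × 0.59 × 750 = 0.06555195 m
Layer 4: 1800 × 0.24 × 0.8192×10⁻⁴ = 0.03538944 m
Δh = 0.02926176 + 0.09773824 + 0.06555195 + 0.03538944 = 0.22794139 m

about 228 mm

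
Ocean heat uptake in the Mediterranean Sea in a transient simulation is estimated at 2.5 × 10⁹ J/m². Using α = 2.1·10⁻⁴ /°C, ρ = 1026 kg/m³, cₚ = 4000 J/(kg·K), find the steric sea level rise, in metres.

Δh = αQ/(ρcₚ) = 2.1×10⁻⁴ × 2.5×10⁹ / (1026 × 4000) ≈ 0.12792 m

Δh ≈ 0.128 m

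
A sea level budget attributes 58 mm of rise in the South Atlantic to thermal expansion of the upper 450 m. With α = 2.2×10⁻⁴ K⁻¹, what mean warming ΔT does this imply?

ΔT = Δh/(αH) = 0.058 / (2.2×10⁻⁴ × 450) ≈ 0.5859 °C

ΔT ≈ 0.59 °C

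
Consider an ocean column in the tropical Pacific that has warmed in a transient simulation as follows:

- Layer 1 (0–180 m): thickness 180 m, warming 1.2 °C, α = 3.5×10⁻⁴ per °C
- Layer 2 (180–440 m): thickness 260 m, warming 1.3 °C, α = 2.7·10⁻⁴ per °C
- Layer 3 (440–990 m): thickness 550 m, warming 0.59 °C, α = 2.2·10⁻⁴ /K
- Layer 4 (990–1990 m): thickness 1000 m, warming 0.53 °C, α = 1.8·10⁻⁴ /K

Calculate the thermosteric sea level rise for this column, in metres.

0.33 m

180 × 1.2 × 3.5×10⁻⁴ = 0.07560 m
Layer 2: 1.3 × 2.7×10⁻⁴ × 260 = 0.09126 m
440–990 m: 0.59 × 2.2×10⁻⁴ × 550 = 0.07139 m
Layer 4: 0.53 × 1000 × 1.8×10⁻⁴ = 0.09540 m
Δh = 0.07560 + 0.09126 + 0.07139 + 0.09540 = 0.33365 m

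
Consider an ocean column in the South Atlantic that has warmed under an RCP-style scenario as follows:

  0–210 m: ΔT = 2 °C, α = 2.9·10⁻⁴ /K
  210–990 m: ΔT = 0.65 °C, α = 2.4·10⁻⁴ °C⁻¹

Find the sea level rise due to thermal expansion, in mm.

0–210 m: 210 × 2 × 2.9×10⁻⁴ = 0.12180 m
0.65 × 780 × 2.4×10⁻⁴ = 0.12168 m
Δh = 0.12180 + 0.12168 = 0.24348 m

243 mm of thermosteric rise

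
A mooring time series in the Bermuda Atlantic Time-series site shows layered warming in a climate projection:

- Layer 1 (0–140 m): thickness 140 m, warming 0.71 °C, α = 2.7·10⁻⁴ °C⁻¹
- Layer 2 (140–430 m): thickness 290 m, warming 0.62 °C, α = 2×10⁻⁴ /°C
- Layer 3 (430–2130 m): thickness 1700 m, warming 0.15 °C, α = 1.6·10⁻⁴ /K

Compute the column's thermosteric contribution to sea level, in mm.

Layer 1: 2.7×10⁻⁴ × 140 × 0.71 = 0.026838 m
Layer 2: 290 × 0.62 × 2×10⁻⁴ = 0.03596 m
Layer 3: 1.6×10⁻⁴ × 1700 × 0.15 = 0.04080 m
Δh = 0.026838 + 0.03596 + 0.04080 = 0.103598 m ≈ 104 mm

Δh ≈ 104 mm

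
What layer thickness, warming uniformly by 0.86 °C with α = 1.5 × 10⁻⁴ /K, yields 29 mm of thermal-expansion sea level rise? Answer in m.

H = Δh/(αΔT) = 0.029 / (1.5×10⁻⁴ × 0.86) ≈ 224.8 m

225 m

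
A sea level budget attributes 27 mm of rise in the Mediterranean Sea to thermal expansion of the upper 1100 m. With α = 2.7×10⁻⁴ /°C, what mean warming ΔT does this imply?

ΔT = Δh/(αH) = 0.027 / (2.7×10⁻⁴ × 1100) ≈ 0.09091 °C

ΔT ≈ 0.0909 °C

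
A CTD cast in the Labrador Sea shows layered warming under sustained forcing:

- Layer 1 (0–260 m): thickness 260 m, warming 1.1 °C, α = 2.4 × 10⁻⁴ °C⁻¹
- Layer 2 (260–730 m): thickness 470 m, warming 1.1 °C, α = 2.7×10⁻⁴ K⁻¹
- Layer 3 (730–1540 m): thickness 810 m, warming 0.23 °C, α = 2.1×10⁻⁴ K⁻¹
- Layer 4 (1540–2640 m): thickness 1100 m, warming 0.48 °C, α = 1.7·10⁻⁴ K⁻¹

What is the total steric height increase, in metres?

Layer 1: 2.4×10⁻⁴ × 1.1 × 260 = 0.06864 m
Layer 2: 1.1 × 470 × 2.7×10⁻⁴ = 0.13959 m
Layer 3: 810 × 2.1×10⁻⁴ × 0.23 = 0.039123 m
1540–2640 m: 1.7×10⁻⁴ × 0.48 × 1100 = 0.08976 m
Δh = 0.06864 + 0.13959 + 0.039123 + 0.08976 = 0.337113 m

Δh = 0.337 m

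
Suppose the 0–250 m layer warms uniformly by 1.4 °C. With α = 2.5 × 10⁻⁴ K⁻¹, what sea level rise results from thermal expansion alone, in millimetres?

Δh = αΔT·H = 2.5×10⁻⁴ × 1.4 × 250 = 0.08750 m

88 mm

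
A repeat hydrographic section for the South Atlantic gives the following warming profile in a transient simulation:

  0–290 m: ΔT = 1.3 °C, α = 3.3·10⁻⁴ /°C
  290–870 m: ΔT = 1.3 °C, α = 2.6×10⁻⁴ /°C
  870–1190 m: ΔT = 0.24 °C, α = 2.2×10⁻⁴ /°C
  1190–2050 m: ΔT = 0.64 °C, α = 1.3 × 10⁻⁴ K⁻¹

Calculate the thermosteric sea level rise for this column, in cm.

Layer 1: 1.3 × 3.3×10⁻⁴ × 290 = 0.12441 m
290–870 m: 1.3 × 580 × 2.6×10⁻⁴ = 0.19604 m
320 × 0.24 × 2.2×10⁻⁴ = 0.016896 m
860 × 0.64 × 1.3×10⁻⁴ = 0.071552 m
Δh = 0.12441 + 0.19604 + 0.016896 + 0.071552 = 0.408898 m ≈ 40.9 cm

40.9 cm of thermosteric rise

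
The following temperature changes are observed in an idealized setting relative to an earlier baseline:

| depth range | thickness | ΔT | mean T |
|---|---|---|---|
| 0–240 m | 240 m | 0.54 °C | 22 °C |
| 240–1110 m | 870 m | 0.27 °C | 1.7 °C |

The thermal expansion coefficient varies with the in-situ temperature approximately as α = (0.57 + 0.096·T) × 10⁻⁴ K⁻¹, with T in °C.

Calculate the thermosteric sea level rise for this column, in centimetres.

Δh = 5.20 cm

Layer 1: α = (0.57 + 0.096×22)×10⁻⁴ = 2.682×10⁻⁴ K⁻¹
Layer 2: α = (0.57 + 0.096×1.7)×10⁻⁴ = 0.7332×10⁻⁴ K⁻¹
0–240 m: 2.682×10⁻⁴ × 0.54 × 240 = 0.03475872 m
Layer 2: 0.27 × 870 × 0.7332×10⁻⁴ = 0.017222868 m
Δh = 0.03475872 + 0.017222868 = 0.051981588 m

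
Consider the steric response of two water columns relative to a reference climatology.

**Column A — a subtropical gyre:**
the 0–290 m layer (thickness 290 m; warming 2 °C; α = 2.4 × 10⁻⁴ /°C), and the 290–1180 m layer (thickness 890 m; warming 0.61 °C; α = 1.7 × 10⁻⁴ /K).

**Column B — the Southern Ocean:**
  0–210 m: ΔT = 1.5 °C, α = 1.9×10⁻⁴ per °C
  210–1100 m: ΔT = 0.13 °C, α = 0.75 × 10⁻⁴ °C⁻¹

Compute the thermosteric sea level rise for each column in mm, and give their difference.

A: 231 mm; B: 68.5 mm; difference 163 mm

A 2.4×10⁻⁴ × 290 × 2 = 0.13920 m
A 1.7×10⁻⁴ × 0.61 × 890 = 0.092293 m
A total: 0.231493 m
B 210 × 1.9×10⁻⁴ × 1.5 = 0.05985 m
B 890 × 0.75×10⁻⁴ × 0.13 = 0.0086775 m
B total: 0.0685275 m
Difference: 0.231493 − 0.0685275 = 0.1629655 m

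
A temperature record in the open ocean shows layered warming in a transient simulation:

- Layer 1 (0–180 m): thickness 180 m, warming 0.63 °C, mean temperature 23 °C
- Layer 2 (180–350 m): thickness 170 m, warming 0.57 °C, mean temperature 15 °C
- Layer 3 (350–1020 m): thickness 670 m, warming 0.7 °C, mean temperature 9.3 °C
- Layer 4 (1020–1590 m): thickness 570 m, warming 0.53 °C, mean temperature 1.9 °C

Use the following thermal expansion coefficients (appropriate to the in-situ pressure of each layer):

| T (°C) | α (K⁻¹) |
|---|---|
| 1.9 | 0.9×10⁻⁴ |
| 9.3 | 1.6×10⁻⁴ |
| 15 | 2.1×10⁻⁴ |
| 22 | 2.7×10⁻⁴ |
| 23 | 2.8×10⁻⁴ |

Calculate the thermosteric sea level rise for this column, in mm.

Δh = 154 mm

Layer 1 at 23 °C → α = 2.8×10⁻⁴ K⁻¹
Layer 2 at 15 °C → α = 2.1×10⁻⁴ K⁻¹
Layer 3 at 9.3 °C → α = 1.6×10⁻⁴ K⁻¹
Layer 4 at 1.9 °C → α = 0.9×10⁻⁴ K⁻¹
0–180 m: 0.63 × 180 × 2.8×10⁻⁴ = 0.031752 m
2.1×10⁻⁴ × 170 × 0.57 = 0.020349 m
Layer 3: 670 × 0.7 × 1.6×10⁻⁴ = 0.07504 m
0.9×10⁻⁴ × 0.53 × 570 = 0.027189 m
Δh = 0.031752 + 0.020349 + 0.07504 + 0.027189 = 0.15433 m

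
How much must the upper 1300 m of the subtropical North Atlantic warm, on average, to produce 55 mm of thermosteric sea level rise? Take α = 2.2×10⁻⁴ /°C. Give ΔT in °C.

ΔT ≈ 0.192 °C

ΔT = Δh/(αH) = 0.055 / (2.2×10⁻⁴ × 1300) ≈ 0.1923 °C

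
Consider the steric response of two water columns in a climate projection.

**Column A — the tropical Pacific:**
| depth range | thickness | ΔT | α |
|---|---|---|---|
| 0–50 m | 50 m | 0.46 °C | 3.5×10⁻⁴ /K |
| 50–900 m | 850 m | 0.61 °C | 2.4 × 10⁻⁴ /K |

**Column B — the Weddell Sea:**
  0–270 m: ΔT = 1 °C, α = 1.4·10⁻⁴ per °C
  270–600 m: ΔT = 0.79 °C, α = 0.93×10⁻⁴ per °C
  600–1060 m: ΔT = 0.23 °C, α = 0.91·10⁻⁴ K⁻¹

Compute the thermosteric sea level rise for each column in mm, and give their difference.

A Layer 1: 0.46 × 3.5×10⁻⁴ × 50 = 0.00805 m
A Layer 2: 2.4×10⁻⁴ × 850 × 0.61 = 0.12444 m
A total: 0.13249 m
B 1.4×10⁻⁴ × 1 × 270 = 0.03780 m
B 270–600 m: 330 × 0.79 × 0.93×10⁻⁴ = 0.0242451 m
B 600–1060 m: 0.23 × 0.91×10⁻⁴ × 460 = 0.0096278 m
B total: 0.0716729 m
Difference: 0.13249 − 0.0716729 = 0.0608171 m

A: 130 mm; B: 72 mm; difference 61 mm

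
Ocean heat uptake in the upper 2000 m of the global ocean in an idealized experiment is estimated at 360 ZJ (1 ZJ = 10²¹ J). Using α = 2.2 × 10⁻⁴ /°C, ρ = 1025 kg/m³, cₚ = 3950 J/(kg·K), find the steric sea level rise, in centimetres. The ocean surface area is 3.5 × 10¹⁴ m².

Δh ≈ 5.59 cm

Per unit area: Q = 360×10²¹ / (3.5×10¹⁴) ≈ 1.029×10⁹ J/m²
Δh = αQ/(ρcₚ) = 2.2×10⁻⁴ × 1.029×10⁹ / (1025 × 3950) ≈ 0.055914 m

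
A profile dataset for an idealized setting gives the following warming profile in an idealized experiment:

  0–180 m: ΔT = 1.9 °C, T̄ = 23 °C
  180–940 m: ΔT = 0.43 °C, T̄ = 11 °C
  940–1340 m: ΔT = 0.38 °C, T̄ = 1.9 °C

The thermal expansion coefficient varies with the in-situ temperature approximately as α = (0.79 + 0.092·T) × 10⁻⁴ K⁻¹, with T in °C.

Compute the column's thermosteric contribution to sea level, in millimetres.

Layer 1: α = (0.79 + 0.092×23)×10⁻⁴ = 2.906×10⁻⁴ K⁻¹
Layer 2: α = (0.79 + 0.092×11)×10⁻⁴ = 1.802×10⁻⁴ K⁻¹
Layer 3: α = (0.79 + 0.092×1.9)×10⁻⁴ = 0.9648×10⁻⁴ K⁻¹
0–180 m: 180 × 2.906×10⁻⁴ × 1.9 = 0.0993852 m
Layer 2: 0.43 × 760 × 1.802×10⁻⁴ = 0.05888936 m
0.38 × 0.9648×10⁻⁴ × 400 = 0.01466496 m
Δh = 0.0993852 + 0.05888936 + 0.01466496 = 0.17293952 m ≈ 170 mm

Δh = 170 mm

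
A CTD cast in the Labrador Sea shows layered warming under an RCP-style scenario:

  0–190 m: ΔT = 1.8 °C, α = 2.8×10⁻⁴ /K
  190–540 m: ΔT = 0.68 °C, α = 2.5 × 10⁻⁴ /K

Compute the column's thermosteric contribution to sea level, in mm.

about 155 mm

Layer 1: 1.8 × 2.8×10⁻⁴ × 190 = 0.09576 m
Layer 2: 0.68 × 2.5×10⁻⁴ × 350 = 0.05950 m
Δh = 0.09576 + 0.05950 = 0.15526 m ≈ 155 mm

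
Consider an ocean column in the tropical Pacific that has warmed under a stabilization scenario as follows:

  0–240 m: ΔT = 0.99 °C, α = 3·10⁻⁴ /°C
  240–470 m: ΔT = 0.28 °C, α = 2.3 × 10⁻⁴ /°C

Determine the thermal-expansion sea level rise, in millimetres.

86 mm

240 × 0.99 × 3×10⁻⁴ = 0.07128 m
Layer 2: 0.28 × 2.3×10⁻⁴ × 230 = 0.014812 m
Δh = 0.07128 + 0.014812 = 0.086092 m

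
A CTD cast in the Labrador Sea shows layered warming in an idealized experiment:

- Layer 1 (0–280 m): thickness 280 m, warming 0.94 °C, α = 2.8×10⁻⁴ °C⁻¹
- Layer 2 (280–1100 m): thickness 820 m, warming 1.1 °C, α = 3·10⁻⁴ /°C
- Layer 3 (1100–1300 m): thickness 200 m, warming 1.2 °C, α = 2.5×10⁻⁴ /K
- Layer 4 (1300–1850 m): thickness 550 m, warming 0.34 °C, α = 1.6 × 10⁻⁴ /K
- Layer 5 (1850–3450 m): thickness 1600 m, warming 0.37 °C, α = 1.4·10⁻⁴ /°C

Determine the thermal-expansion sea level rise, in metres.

0–280 m: 280 × 2.8×10⁻⁴ × 0.94 = 0.073696 m
3×10⁻⁴ × 1.1 × 820 = 0.27060 m
1100–1300 m: 2.5×10⁻⁴ × 1.2 × 200 = 0.06000 m
Layer 4: 1.6×10⁻⁴ × 550 × 0.34 = 0.02992 m
1850–3450 m: 1.4×10⁻⁴ × 1600 × 0.37 = 0.08288 m
Δh = 0.073696 + 0.27060 + 0.06000 + 0.02992 + 0.08288 = 0.517096 m ≈ 0.52 m

Δh = 0.52 m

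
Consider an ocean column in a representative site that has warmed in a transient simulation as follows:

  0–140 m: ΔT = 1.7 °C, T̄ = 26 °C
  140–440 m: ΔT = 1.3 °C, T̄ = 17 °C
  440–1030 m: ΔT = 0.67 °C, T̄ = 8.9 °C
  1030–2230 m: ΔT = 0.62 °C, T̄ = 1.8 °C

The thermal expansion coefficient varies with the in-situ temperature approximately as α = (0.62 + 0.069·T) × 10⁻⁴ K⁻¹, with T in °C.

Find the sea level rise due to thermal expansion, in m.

Layer 1: α = (0.62 + 0.069×26)×10⁻⁴ = 2.414×10⁻⁴ K⁻¹
Layer 2: α = (0.62 + 0.069×17)×10⁻⁴ = 1.793×10⁻⁴ K⁻¹
Layer 3: α = (0.62 + 0.069×8.9)×10⁻⁴ = 1.2341×10⁻⁴ K⁻¹
Layer 4: α = (0.62 + 0.069×1.8)×10⁻⁴ = 0.7442×10⁻⁴ K⁻¹
0–140 m: 140 × 1.7 × 2.414×10⁻⁴ = 0.0574532 m
300 × 1.793×10⁻⁴ × 1.3 = 0.069927 m
Layer 3: 1.2341×10⁻⁴ × 0.67 × 590 = 0.048783973 m
1200 × 0.62 × 0.7442×10⁻⁴ = 0.05536848 m
Δh = 0.0574532 + 0.069927 + 0.048783973 + 0.05536848 = 0.231532653 m ≈ 0.232 m

0.232 m of thermosteric rise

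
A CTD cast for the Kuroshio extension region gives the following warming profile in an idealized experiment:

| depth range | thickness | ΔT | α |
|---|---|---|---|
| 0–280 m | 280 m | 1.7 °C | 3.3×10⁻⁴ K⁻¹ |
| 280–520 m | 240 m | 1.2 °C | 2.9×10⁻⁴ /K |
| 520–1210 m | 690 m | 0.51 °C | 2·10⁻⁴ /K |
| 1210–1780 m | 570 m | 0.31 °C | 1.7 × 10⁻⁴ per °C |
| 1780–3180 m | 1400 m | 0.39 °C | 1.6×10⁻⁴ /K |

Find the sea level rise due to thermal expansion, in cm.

3.3×10⁻⁴ × 280 × 1.7 = 0.15708 m
280–520 m: 2.9×10⁻⁴ × 1.2 × 240 = 0.08352 m
520–1210 m: 2×10⁻⁴ × 690 × 0.51 = 0.07038 m
1210–1780 m: 0.31 × 1.7×10⁻⁴ × 570 = 0.030039 m
Layer 5: 0.39 × 1400 × 1.6×10⁻⁴ = 0.08736 m
Δh = 0.15708 + 0.08352 + 0.07038 + 0.030039 + 0.08736 = 0.428379 m

about 43 cm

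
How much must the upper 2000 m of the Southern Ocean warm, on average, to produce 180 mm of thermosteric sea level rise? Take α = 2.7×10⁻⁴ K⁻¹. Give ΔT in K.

about 0.333 K

ΔT = Δh/(αH) = 0.18 / (2.7×10⁻⁴ × 2000) ≈ 0.3333 K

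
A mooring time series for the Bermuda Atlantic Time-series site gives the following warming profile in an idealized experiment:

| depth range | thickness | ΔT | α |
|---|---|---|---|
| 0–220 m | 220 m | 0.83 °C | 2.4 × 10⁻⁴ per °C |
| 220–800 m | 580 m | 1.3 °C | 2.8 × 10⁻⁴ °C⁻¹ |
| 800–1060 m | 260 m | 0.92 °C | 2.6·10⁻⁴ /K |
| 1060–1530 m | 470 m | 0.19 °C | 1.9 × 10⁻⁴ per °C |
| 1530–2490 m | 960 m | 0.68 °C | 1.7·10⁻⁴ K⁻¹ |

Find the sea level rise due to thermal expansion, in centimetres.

44.5 cm of thermosteric rise

Layer 1: 0.83 × 2.4×10⁻⁴ × 220 = 0.043824 m
Layer 2: 580 × 1.3 × 2.8×10⁻⁴ = 0.21112 m
800–1060 m: 2.6×10⁻⁴ × 0.92 × 260 = 0.062192 m
0.19 × 470 × 1.9×10⁻⁴ = 0.016967 m
Layer 5: 1.7×10⁻⁴ × 0.68 × 960 = 0.110976 m
Δh = 0.043824 + 0.21112 + 0.062192 + 0.016967 + 0.110976 = 0.445079 m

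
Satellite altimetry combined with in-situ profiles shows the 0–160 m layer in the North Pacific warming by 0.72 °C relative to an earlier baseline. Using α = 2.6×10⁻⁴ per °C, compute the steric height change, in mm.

Δh = 30.0 mm

Δh = αΔT·H = 2.6×10⁻⁴ × 0.72 × 160 = 0.029952 m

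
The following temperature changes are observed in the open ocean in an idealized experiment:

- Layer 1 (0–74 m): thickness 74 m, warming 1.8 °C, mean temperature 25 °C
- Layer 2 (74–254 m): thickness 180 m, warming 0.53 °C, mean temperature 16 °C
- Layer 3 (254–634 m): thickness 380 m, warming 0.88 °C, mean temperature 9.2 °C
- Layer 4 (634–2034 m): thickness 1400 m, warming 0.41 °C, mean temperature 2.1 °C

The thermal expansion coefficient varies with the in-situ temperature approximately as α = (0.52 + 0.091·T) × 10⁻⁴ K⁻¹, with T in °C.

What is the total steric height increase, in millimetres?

142 mm of thermosteric rise

Layer 1: α = (0.52 + 0.091×25)×10⁻⁴ = 2.795×10⁻⁴ K⁻¹
Layer 2: α = (0.52 + 0.091×16)×10⁻⁴ = 1.976×10⁻⁴ K⁻¹
Layer 3: α = (0.52 + 0.091×9.2)×10⁻⁴ = 1.3572×10⁻⁴ K⁻¹
Layer 4: α = (0.52 + 0.091×2.1)×10⁻⁴ = 0.7111×10⁻⁴ K⁻¹
0–74 m: 74 × 1.8 × 2.795×10⁻⁴ = 0.0372294 m
0.53 × 1.976×10⁻⁴ × 180 = 0.01885104 m
254–634 m: 0.88 × 380 × 1.3572×10⁻⁴ = 0.045384768 m
Layer 4: 1400 × 0.7111×10⁻⁴ × 0.41 = 0.04081714 m
Δh = 0.0372294 + 0.01885104 + 0.045384768 + 0.04081714 = 0.142282348 m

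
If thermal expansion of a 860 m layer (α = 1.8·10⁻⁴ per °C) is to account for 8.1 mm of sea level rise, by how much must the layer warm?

about 0.0523 °C

ΔT = Δh/(αH) = 0.0081 / (1.8×10⁻⁴ × 860) ≈ 0.05233 °C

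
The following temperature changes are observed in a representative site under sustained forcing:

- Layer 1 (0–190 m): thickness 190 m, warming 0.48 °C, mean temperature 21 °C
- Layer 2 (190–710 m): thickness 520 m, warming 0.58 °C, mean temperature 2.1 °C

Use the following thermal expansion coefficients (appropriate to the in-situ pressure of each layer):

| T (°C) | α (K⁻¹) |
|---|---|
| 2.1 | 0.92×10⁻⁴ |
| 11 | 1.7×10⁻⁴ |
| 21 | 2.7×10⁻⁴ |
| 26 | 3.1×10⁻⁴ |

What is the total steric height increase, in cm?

Layer 1 at 21 °C → α = 2.7×10⁻⁴ K⁻¹
Layer 2 at 2.1 °C → α = 0.92×10⁻⁴ K⁻¹
190 × 2.7×10⁻⁴ × 0.48 = 0.024624 m
190–710 m: 520 × 0.92×10⁻⁴ × 0.58 = 0.0277472 m
Δh = 0.024624 + 0.0277472 = 0.0523712 m

5.2 cm of thermosteric rise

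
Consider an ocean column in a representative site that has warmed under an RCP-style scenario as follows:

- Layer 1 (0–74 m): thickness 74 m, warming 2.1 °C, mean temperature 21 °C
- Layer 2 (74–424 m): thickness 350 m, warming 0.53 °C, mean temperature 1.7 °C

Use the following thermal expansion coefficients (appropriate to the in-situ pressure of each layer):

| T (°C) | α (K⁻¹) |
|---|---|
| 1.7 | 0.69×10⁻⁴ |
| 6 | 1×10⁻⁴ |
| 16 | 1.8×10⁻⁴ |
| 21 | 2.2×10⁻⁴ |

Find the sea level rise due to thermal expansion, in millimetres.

about 47.0 mm

Layer 1 at 21 °C → α = 2.2×10⁻⁴ K⁻¹
Layer 2 at 1.7 °C → α = 0.69×10⁻⁴ K⁻¹
0–74 m: 2.1 × 74 × 2.2×10⁻⁴ = 0.034188 m
74–424 m: 0.69×10⁻⁴ × 350 × 0.53 = 0.0127995 m
Δh = 0.034188 + 0.0127995 = 0.0469875 m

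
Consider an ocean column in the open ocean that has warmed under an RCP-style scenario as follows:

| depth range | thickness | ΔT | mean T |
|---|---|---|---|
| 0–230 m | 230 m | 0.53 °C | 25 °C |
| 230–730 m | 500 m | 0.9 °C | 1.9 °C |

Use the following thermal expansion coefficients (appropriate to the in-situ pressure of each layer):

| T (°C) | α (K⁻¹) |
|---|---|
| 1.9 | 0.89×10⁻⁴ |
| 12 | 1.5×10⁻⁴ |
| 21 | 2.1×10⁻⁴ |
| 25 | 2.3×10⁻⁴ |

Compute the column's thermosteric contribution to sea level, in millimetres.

Layer 1 at 25 °C → α = 2.3×10⁻⁴ K⁻¹
Layer 2 at 1.9 °C → α = 0.89×10⁻⁴ K⁻¹
0–230 m: 0.53 × 230 × 2.3×10⁻⁴ = 0.028037 m
0.89×10⁻⁴ × 500 × 0.9 = 0.04005 m
Δh = 0.028037 + 0.04005 = 0.068087 m ≈ 68.1 mm

68.1 mm of thermosteric rise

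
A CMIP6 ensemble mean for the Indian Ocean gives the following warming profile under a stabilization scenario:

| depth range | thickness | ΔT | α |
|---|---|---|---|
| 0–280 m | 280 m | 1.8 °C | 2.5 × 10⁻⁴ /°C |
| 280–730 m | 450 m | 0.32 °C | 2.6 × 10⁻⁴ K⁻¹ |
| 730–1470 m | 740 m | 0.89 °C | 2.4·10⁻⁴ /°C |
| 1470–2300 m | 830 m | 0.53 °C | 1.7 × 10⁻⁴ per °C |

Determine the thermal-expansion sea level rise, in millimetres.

400 mm of thermosteric rise

Layer 1: 1.8 × 280 × 2.5×10⁻⁴ = 0.12600 m
Layer 2: 0.32 × 450 × 2.6×10⁻⁴ = 0.03744 m
730–1470 m: 2.4×10⁻⁴ × 0.89 × 740 = 0.158064 m
830 × 1.7×10⁻⁴ × 0.53 = 0.074783 m
Δh = 0.12600 + 0.03744 + 0.158064 + 0.074783 = 0.396287 m ≈ 400 mm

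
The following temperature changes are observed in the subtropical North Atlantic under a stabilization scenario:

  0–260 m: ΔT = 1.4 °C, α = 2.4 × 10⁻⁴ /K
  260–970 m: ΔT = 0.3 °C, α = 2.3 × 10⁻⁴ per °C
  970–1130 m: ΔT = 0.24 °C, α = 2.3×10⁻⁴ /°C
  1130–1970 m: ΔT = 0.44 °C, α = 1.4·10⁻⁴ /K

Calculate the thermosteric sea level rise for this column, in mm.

Layer 1: 2.4×10⁻⁴ × 260 × 1.4 = 0.08736 m
260–970 m: 0.3 × 2.3×10⁻⁴ × 710 = 0.04899 m
Layer 3: 160 × 2.3×10⁻⁴ × 0.24 = 0.008832 m
1130–1970 m: 0.44 × 840 × 1.4×10⁻⁴ = 0.051744 m
Δh = 0.08736 + 0.04899 + 0.008832 + 0.051744 = 0.196926 m ≈ 197 mm

Δh = 197 mm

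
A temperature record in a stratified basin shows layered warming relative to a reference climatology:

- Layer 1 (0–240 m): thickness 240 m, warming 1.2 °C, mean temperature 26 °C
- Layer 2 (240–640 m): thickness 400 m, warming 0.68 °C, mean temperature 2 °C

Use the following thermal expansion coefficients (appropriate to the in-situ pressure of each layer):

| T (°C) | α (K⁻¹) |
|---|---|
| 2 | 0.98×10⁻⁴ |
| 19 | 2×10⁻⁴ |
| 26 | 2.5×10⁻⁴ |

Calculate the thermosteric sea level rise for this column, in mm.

Layer 1 at 26 °C → α = 2.5×10⁻⁴ K⁻¹
Layer 2 at 2 °C → α = 0.98×10⁻⁴ K⁻¹
Layer 1: 240 × 2.5×10⁻⁴ × 1.2 = 0.07200 m
240–640 m: 400 × 0.68 × 0.98×10⁻⁴ = 0.026656 m
Δh = 0.07200 + 0.026656 = 0.098656 m

98.7 mm of thermosteric rise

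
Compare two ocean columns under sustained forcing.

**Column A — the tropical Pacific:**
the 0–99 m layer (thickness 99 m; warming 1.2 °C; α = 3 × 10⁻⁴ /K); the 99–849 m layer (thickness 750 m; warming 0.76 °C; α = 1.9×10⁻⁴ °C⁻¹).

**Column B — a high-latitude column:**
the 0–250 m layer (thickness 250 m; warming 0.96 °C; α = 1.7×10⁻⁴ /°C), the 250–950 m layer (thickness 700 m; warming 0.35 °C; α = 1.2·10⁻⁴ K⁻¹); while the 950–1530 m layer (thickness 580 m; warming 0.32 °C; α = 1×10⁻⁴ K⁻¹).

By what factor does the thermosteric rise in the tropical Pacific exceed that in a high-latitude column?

A Layer 1: 1.2 × 99 × 3×10⁻⁴ = 0.03564 m
A Layer 2: 0.76 × 750 × 1.9×10⁻⁴ = 0.10830 m
A total: 0.14394 m
B Layer 1: 0.96 × 250 × 1.7×10⁻⁴ = 0.04080 m
B Layer 2: 1.2×10⁻⁴ × 0.35 × 700 = 0.02940 m
B 1×10⁻⁴ × 0.32 × 580 = 0.01856 m
B total: 0.08876 m
Ratio: 0.14394 / 0.08876 ≈ 1.622

1.6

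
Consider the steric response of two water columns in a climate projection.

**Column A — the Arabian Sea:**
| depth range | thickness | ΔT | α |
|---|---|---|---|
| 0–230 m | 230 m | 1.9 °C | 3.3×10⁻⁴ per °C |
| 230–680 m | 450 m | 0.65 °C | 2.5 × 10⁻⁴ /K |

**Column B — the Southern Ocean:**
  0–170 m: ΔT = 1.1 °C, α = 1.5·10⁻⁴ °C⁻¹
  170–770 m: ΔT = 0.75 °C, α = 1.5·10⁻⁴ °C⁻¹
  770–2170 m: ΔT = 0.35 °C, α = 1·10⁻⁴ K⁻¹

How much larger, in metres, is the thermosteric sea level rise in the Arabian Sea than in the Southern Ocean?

A 0–230 m: 3.3×10⁻⁴ × 1.9 × 230 = 0.14421 m
A Layer 2: 2.5×10⁻⁴ × 0.65 × 450 = 0.073125 m
A total: 0.217335 m
B 0–170 m: 170 × 1.1 × 1.5×10⁻⁴ = 0.02805 m
B Layer 2: 1.5×10⁻⁴ × 0.75 × 600 = 0.06750 m
B 770–2170 m: 0.35 × 1×10⁻⁴ × 1400 = 0.04900 m
B total: 0.14455 m
Difference: 0.217335 − 0.14455 = 0.072785 m

0.073 m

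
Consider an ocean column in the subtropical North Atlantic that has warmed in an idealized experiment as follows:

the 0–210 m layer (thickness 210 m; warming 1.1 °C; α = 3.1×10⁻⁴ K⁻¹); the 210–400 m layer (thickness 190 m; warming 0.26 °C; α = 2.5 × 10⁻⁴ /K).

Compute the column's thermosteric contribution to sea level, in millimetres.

3.1×10⁻⁴ × 210 × 1.1 = 0.07161 m
210–400 m: 190 × 0.26 × 2.5×10⁻⁴ = 0.01235 m
Δh = 0.07161 + 0.01235 = 0.08396 m ≈ 84.0 mm

84.0 mm of thermosteric rise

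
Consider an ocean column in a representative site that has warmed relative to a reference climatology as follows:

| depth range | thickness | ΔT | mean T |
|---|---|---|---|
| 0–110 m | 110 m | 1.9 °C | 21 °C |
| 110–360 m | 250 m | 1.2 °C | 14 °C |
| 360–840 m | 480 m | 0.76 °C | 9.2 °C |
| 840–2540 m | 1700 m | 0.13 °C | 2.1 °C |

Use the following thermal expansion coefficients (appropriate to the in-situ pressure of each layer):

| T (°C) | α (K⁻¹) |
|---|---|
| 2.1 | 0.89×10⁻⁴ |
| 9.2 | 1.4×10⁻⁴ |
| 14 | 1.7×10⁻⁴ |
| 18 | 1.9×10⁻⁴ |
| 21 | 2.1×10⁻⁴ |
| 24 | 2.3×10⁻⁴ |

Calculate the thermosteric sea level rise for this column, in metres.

Layer 1 at 21 °C → α = 2.1×10⁻⁴ K⁻¹
Layer 2 at 14 °C → α = 1.7×10⁻⁴ K⁻¹
Layer 3 at 9.2 °C → α = 1.4×10⁻⁴ K⁻¹
Layer 4 at 2.1 °C → α = 0.89×10⁻⁴ K⁻¹
Layer 1: 2.1×10⁻⁴ × 1.9 × 110 = 0.04389 m
110–360 m: 250 × 1.7×10⁻⁴ × 1.2 = 0.05100 m
Layer 3: 480 × 0.76 × 1.4×10⁻⁴ = 0.051072 m
1700 × 0.89×10⁻⁴ × 0.13 = 0.019669 m
Δh = 0.04389 + 0.05100 + 0.051072 + 0.019669 = 0.165631 m ≈ 0.166 m

Δh ≈ 0.166 m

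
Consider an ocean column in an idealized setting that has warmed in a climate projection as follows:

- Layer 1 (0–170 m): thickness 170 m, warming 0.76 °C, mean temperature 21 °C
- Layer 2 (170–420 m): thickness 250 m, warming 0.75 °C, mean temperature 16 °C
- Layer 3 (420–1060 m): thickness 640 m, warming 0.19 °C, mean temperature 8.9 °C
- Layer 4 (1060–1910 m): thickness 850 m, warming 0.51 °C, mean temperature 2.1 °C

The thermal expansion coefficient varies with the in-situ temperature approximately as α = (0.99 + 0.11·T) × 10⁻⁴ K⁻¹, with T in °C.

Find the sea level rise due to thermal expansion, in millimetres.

Layer 1: α = (0.99 + 0.11×21)×10⁻⁴ = 3.3×10⁻⁴ K⁻¹
Layer 2: α = (0.99 + 0.11×16)×10⁻⁴ = 2.75×10⁻⁴ K⁻¹
Layer 3: α = (0.99 + 0.11×8.9)×10⁻⁴ = 1.969×10⁻⁴ K⁻¹
Layer 4: α = (0.99 + 0.11×2.1)×10⁻⁴ = 1.221×10⁻⁴ K⁻¹
0–170 m: 0.76 × 3.3×10⁻⁴ × 170 = 0.042636 m
0.75 × 250 × 2.75×10⁻⁴ = 0.0515625 m
Layer 3: 0.19 × 1.969×10⁻⁴ × 640 = 0.02394304 m
1060–1910 m: 0.51 × 850 × 1.221×10⁻⁴ = 0.05293035 m
Δh = 0.042636 + 0.0515625 + 0.02394304 + 0.05293035 = 0.17107189 m

Δh = 171 mm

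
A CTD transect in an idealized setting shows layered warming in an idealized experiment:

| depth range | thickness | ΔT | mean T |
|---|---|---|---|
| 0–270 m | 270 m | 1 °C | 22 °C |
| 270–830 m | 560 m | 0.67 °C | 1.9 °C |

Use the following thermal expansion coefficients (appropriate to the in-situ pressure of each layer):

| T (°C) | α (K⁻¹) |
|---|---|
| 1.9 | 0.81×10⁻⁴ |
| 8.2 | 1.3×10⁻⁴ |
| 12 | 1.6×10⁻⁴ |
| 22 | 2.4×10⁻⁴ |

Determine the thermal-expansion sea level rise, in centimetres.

Δh ≈ 9.52 cm

Layer 1 at 22 °C → α = 2.4×10⁻⁴ K⁻¹
Layer 2 at 1.9 °C → α = 0.81×10⁻⁴ K⁻¹
270 × 2.4×10⁻⁴ × 1 = 0.06480 m
0.81×10⁻⁴ × 0.67 × 560 = 0.0303912 m
Δh = 0.06480 + 0.0303912 = 0.0951912 m ≈ 9.52 cm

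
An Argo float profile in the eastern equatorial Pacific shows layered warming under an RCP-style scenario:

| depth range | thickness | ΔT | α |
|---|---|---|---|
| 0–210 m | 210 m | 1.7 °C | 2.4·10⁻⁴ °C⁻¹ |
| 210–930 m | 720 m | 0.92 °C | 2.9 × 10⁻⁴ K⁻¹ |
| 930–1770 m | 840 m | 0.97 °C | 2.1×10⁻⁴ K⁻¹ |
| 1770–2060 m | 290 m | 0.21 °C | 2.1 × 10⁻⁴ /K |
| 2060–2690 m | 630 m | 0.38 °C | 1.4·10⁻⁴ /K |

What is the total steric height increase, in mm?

Δh = 495 mm

210 × 2.4×10⁻⁴ × 1.7 = 0.08568 m
720 × 0.92 × 2.9×10⁻⁴ = 0.192096 m
930–1770 m: 0.97 × 2.1×10⁻⁴ × 840 = 0.171108 m
290 × 2.1×10⁻⁴ × 0.21 = 0.012789 m
Layer 5: 1.4×10⁻⁴ × 0.38 × 630 = 0.033516 m
Δh = 0.08568 + 0.192096 + 0.171108 + 0.012789 + 0.033516 = 0.495189 m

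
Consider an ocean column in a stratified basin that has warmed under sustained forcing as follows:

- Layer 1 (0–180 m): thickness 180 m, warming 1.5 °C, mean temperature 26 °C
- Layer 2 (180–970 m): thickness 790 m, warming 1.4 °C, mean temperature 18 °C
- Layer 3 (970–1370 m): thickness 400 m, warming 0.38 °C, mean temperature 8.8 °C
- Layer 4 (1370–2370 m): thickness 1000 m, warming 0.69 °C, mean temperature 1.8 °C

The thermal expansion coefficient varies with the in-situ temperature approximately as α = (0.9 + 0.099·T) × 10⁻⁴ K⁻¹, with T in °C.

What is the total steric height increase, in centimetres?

Layer 1: α = (0.9 + 0.099×26)×10⁻⁴ = 3.474×10⁻⁴ K⁻¹
Layer 2: α = (0.9 + 0.099×18)×10⁻⁴ = 2.682×10⁻⁴ K⁻¹
Layer 3: α = (0.9 + 0.099×8.8)×10⁻⁴ = 1.7712×10⁻⁴ K⁻¹
Layer 4: α = (0.9 + 0.099×1.8)×10⁻⁴ = 1.0782×10⁻⁴ K⁻¹
Layer 1: 1.5 × 180 × 3.474×10⁻⁴ = 0.093798 m
Layer 2: 1.4 × 2.682×10⁻⁴ × 790 = 0.2966292 m
1.7712×10⁻⁴ × 0.38 × 400 = 0.02692224 m
Layer 4: 1000 × 1.0782×10⁻⁴ × 0.69 = 0.0743958 m
Δh = 0.093798 + 0.2966292 + 0.02692224 + 0.0743958 = 0.49174524 m ≈ 49.2 cm

about 49.2 cm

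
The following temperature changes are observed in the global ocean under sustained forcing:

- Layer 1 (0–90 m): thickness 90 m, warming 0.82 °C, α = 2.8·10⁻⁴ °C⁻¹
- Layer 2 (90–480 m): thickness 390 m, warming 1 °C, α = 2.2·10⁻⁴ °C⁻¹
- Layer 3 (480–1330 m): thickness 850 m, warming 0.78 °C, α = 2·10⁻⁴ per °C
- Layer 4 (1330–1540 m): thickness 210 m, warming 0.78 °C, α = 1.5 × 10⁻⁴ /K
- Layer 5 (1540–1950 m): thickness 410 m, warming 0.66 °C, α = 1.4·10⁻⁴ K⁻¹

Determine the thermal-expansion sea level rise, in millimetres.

0–90 m: 2.8×10⁻⁴ × 0.82 × 90 = 0.020664 m
Layer 2: 2.2×10⁻⁴ × 1 × 390 = 0.08580 m
850 × 0.78 × 2×10⁻⁴ = 0.13260 m
1.5×10⁻⁴ × 210 × 0.78 = 0.02457 m
Layer 5: 0.66 × 1.4×10⁻⁴ × 410 = 0.037884 m
Δh = 0.020664 + 0.08580 + 0.13260 + 0.02457 + 0.037884 = 0.301518 m ≈ 302 mm

302 mm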